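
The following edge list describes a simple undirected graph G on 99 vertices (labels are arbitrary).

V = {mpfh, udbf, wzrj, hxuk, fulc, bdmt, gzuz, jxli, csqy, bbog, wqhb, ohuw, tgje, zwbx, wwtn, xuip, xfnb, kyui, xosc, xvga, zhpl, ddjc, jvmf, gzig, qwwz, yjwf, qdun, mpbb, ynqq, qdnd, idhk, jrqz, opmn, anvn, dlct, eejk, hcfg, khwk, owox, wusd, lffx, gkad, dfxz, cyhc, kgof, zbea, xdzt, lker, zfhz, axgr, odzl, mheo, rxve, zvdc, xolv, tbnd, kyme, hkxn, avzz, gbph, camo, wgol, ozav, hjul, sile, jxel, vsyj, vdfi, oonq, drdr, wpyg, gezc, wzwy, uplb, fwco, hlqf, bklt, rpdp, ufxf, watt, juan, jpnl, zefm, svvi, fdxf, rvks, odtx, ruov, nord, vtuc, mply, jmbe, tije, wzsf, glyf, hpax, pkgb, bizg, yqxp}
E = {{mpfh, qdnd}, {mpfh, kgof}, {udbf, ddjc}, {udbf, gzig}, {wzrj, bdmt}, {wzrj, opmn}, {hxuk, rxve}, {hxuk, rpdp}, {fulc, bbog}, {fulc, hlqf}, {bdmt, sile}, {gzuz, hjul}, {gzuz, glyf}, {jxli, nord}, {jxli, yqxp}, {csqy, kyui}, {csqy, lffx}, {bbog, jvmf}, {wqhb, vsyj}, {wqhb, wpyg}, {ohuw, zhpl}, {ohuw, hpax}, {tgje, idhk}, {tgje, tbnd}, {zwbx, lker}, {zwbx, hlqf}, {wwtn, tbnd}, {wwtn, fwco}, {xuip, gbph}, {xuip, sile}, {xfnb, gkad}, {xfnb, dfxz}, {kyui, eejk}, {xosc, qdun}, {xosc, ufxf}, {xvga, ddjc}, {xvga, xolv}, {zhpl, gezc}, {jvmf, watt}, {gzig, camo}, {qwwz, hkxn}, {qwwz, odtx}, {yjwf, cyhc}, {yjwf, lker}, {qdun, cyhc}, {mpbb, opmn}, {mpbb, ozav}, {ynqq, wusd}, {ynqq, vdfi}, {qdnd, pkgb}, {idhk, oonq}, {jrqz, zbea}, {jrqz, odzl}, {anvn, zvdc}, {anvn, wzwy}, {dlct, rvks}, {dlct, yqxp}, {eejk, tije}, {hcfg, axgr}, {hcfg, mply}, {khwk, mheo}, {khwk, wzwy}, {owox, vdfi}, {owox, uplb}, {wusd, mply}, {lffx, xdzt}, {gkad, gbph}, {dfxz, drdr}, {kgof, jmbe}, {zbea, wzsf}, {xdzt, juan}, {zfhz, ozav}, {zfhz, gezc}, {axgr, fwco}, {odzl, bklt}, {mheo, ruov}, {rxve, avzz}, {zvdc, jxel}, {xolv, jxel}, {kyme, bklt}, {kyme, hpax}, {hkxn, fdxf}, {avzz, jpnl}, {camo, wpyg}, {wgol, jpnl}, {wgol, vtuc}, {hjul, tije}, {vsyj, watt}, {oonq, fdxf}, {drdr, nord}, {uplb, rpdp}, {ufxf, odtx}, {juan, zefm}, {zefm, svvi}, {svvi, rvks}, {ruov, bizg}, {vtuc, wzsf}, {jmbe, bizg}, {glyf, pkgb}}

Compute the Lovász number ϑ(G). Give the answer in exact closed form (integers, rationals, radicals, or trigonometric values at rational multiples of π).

99*cos(pi/99)/(cos(pi/99) + 1)

Vertex tgje has 2 neighbors: idhk, tbnd.
Vertex kgof has 2 neighbors: mpfh, jmbe.
deg(xuip) = 2; N(xuip) = {gbph, sile}.
N(xolv) = {xvga, jxel}, |N(xolv)| = 2.
99-vertex 2-regular graph: a single 99-cycle (edge-transitive).
spec(A) ≈ [2.0, 1.995973, 1.98391, 1.963857, 1.935897, 1.900142, 1.856736, 1.805853, 1.747699, 1.682507, 1.610541, 1.532089, 1.447468, 1.357019, 1.261105, 1.160114, 1.054451, 0.944542, 0.83083, 0.713772, 0.593841, 0.471518, 0.347296, 0.221676, 0.095164, -0.031732, -0.1585, -0.28463, -0.409613, -0.532948, -0.654136, -0.77269, -0.888133, -1.0, -1.10784, -1.211219, -1.309721, -1.40295, -1.490529, -1.572106, -1.647353, -1.715967, -1.777671, -1.832217, -1.879385, -1.918986, -1.95086, -1.974878, -1.990944, -1.998993] (distinct, 6 d.p.).
−99·(-2*cos(pi/99)) / ((2)−(-2*cos(pi/99))) = 99*cos(pi/99)/(cos(pi/99) + 1) = ϑ(G).
= 49.4875363… (decimal).
Lovász sandwich 49 ≤ 99*cos(pi/99)/(cos(pi/99) + 1) ≤ 50: both strict.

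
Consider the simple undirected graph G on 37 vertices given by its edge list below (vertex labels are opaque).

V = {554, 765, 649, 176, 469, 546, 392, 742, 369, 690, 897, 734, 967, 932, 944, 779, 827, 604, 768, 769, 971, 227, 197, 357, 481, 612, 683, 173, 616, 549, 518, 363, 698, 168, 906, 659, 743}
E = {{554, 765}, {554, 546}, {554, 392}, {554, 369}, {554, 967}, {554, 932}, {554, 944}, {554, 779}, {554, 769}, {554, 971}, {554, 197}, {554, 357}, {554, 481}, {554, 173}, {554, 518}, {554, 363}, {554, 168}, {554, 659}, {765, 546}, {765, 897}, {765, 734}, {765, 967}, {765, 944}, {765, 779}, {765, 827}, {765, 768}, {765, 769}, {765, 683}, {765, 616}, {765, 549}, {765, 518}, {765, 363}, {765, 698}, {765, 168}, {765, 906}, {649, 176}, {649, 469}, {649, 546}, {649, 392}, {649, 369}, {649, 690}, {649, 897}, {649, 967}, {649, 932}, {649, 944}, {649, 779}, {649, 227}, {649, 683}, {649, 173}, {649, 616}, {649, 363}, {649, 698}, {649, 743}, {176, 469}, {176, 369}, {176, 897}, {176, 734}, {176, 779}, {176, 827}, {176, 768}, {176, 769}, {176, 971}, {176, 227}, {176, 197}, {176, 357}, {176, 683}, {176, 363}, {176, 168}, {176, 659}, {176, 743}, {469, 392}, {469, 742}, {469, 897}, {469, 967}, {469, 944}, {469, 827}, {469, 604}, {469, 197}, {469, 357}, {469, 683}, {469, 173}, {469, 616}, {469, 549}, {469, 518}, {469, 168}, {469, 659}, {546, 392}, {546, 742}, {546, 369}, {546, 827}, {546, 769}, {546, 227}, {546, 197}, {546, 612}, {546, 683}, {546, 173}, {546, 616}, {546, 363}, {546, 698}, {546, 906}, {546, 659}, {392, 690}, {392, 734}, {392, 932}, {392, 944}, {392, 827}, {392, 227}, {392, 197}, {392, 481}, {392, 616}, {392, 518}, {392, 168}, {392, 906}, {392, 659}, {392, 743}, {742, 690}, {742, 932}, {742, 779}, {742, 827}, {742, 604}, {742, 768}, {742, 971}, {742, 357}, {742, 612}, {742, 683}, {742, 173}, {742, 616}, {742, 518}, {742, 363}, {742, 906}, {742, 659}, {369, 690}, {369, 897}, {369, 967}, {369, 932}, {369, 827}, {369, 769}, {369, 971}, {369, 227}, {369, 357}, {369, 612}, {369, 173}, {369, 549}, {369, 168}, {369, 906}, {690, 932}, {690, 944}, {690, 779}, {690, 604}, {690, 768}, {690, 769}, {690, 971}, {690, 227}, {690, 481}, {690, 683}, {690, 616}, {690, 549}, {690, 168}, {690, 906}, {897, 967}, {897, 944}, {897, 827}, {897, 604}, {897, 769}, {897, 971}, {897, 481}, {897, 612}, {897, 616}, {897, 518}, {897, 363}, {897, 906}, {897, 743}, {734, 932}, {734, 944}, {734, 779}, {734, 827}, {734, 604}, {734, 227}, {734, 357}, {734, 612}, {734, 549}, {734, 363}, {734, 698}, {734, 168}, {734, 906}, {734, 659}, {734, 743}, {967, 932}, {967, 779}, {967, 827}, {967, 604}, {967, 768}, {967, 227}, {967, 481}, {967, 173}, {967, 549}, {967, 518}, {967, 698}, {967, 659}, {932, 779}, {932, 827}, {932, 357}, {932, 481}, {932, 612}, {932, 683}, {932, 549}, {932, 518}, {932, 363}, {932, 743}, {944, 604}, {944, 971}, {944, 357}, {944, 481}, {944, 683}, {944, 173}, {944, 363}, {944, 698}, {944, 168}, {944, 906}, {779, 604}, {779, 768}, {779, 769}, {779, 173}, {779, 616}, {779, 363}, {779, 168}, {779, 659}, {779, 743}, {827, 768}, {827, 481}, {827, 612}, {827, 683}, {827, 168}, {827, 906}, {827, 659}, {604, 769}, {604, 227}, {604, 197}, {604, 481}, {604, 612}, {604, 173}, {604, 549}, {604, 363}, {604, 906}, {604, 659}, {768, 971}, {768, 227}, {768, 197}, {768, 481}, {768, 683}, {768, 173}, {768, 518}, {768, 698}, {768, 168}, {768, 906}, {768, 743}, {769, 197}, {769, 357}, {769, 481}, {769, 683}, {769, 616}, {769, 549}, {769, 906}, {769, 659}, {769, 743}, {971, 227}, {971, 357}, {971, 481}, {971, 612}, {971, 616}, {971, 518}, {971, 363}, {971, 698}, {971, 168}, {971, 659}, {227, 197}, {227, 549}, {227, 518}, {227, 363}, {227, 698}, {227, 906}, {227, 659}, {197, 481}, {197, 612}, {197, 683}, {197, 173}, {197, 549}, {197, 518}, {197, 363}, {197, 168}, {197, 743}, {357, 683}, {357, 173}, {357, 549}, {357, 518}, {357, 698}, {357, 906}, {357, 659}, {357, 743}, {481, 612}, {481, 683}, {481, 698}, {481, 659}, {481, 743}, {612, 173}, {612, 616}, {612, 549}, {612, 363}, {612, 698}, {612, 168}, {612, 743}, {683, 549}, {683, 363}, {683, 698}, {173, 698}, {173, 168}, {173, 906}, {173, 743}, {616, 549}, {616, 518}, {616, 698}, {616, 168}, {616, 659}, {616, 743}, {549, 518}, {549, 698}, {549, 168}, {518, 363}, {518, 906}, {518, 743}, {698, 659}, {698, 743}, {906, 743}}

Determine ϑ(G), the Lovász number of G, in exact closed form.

sqrt(37)

deg(779) = 18; N(779) = {554, 765, 649, 176, 742, 690, 734, 967, 932, 604, 768, 769, 173, 616, 363, 168, 659, 743}.
N(768) = {765, 176, 742, 690, 967, 779, 827, 971, 227, 197, 481, 683, 173, 518, 698, 168, 906, 743}, |N(768)| = 18.
N(659) = {554, 176, 469, 546, 392, 742, 734, 967, 779, 827, 604, 769, 971, 227, 357, 481, 616, 698}, |N(659)| = 18.
deg(363) = 18; N(363) = {554, 765, 649, 176, 546, 742, 897, 734, 932, 944, 779, 604, 971, 227, 197, 612, 683, 518}.
deg(v) = 18 for all v (|V|=37); Paley(37): SR with (k,λ,μ)=(18,8,9).
spec(A) ≈ [18.0, 2.5414, -3.5414] (distinct, 4 d.p.).
Lovász: ϑ = −37(-sqrt(37)/2 - 1/2)/(18+-(-sqrt(37)/2 - 1/2)) = sqrt(37).
ϑ(G) ≈ 6.0827625.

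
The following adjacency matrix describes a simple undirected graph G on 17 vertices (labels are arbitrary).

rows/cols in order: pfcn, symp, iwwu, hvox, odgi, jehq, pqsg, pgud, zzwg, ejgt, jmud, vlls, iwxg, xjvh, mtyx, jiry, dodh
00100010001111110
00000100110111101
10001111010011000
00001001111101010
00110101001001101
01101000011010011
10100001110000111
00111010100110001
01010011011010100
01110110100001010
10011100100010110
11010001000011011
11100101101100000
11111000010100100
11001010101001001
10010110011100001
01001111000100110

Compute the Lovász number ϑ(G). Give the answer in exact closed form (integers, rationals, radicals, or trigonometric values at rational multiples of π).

deg(hvox) = 8; N(hvox) = {odgi, pgud, zzwg, ejgt, jmud, vlls, xjvh, jiry}.
Vertex jiry has 8 neighbors: pfcn, hvox, jehq, pqsg, ejgt, jmud, vlls, dodh.
Vertex ejgt has 8 neighbors: symp, iwwu, hvox, jehq, pqsg, zzwg, xjvh, jiry.
N(odgi) = {iwwu, hvox, jehq, pgud, jmud, xjvh, mtyx, dodh}, |N(odgi)| = 8.
8-regular, N=17; strongly regular (17,8,3,4).
Distinct eigenvalues (to 4 d.p.): [8.0, 1.5616, -2.5616].
−17·(-sqrt(17)/2 - 1/2) / ((8)−(-sqrt(17)/2 - 1/2)) = sqrt(17) = ϑ(G).
Numerically 4.123106.

sqrt(17)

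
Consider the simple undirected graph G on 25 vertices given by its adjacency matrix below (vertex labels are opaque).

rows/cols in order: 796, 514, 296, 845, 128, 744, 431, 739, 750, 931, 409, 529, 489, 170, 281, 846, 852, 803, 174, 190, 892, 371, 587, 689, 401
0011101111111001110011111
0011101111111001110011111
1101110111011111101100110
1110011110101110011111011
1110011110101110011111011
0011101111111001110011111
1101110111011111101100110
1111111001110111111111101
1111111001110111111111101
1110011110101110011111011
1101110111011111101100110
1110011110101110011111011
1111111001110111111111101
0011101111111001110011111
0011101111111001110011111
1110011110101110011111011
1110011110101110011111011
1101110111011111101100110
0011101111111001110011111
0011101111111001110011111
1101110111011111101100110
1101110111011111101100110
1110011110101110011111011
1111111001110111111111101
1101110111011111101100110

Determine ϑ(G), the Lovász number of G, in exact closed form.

7

Vertex 892 has 18 neighbors: 796, 514, 845, 128, 744, 739, 750, 931, 529, 489, 170, 281, 846, 852, 174, 190, 587, 689.
N(931) = {796, 514, 296, 744, 431, 739, 750, 409, 489, 170, 281, 803, 174, 190, 892, 371, 689, 401}, |N(931)| = 18.
Vertex 750 has 21 neighbors: 796, 514, 296, 845, 128, 744, 431, 931, 409, 529, 170, 281, 846, 852, 803, 174, 190, 892, 371, 587, 401.
deg(371) = 18; N(371) = {796, 514, 845, 128, 744, 739, 750, 931, 529, 489, 170, 281, 846, 852, 174, 190, 587, 689}.
Complete multipartite on [7, 7, 7, 4]: sandwich collapses at ϑ=7.
≈ 7.0000 (to 4 d.p.).
α=7, χ(Ḡ)=7; ϑ=7 lies between (collapsed).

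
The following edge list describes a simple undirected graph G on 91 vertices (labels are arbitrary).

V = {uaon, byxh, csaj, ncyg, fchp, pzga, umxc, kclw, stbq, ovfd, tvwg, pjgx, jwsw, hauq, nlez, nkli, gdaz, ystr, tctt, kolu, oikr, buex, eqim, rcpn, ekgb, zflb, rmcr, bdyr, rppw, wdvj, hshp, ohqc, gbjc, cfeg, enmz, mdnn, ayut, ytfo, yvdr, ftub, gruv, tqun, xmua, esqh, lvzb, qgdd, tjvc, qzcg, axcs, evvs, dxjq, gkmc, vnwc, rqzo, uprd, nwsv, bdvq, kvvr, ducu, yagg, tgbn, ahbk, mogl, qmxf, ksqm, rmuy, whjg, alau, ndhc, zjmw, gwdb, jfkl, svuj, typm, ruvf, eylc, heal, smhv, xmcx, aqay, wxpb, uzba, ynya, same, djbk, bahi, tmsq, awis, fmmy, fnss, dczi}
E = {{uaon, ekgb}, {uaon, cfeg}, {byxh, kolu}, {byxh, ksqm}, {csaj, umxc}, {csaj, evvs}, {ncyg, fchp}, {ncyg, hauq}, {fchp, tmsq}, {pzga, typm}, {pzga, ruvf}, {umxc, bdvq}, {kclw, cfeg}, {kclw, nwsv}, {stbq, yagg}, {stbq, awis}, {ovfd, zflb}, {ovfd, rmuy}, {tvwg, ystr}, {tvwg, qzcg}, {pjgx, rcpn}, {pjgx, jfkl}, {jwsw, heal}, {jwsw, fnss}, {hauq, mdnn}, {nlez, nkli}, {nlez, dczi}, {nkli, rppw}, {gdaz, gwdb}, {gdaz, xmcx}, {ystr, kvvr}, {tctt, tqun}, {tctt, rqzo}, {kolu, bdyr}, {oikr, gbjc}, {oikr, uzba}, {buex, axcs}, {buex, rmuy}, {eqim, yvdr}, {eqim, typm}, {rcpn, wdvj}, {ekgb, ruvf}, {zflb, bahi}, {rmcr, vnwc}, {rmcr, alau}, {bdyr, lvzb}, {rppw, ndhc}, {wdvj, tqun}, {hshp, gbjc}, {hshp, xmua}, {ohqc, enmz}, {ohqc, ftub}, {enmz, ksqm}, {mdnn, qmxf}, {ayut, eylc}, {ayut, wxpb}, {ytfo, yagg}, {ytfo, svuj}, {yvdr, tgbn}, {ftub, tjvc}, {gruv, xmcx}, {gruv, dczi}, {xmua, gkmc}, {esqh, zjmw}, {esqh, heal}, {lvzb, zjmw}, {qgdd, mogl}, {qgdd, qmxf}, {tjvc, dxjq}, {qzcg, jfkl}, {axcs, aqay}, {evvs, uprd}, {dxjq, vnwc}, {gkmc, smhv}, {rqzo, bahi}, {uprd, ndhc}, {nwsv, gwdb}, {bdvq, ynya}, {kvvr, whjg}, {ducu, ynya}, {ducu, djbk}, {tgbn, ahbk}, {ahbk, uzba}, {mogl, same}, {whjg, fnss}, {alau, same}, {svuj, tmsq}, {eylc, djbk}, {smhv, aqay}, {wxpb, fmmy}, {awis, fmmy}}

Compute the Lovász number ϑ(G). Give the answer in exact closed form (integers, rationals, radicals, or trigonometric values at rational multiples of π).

91*cos(pi/91)/(cos(pi/91) + 1)

Vertex qmxf has 2 neighbors: mdnn, qgdd.
deg(rppw) = 2; N(rppw) = {nkli, ndhc}.
Vertex ynya has 2 neighbors: bdvq, ducu.
Vertex rmuy has 2 neighbors: ovfd, buex.
Every vertex has degree 2 (N=91); this is C_{91}, the 91-cycle.
A has 46 distinct eigenvalues ≈ [2.0, 1.9952, 1.981, 1.9572, 1.9242, 1.882, 1.8308, 1.7709, 1.7026, 1.6261, 1.5419, 1.4504, 1.3519, 1.247, 1.1361, 1.0199, 0.8987, 0.7733, 0.6442, 0.5121, 0.3775, 0.2411, 0.1035, -0.0345, -0.1724, -0.3095, -0.445, -0.5785, -0.7092, -0.8365, -0.9599, -1.0786, -1.1923, -1.3002, -1.402, -1.497, -1.585, -1.6653, -1.7378, -1.8019, -1.8575, -1.9042, -1.9419, -1.9703, -1.9893, -1.9988].
With N=91: ϑ(G) = 91·(-(-1)*2*cos(pi/91))/(2−(-2*cos(pi/91))) = 91*cos(pi/91)/(cos(pi/91) + 1).
≈ 45.48644016 (to 8 d.p.).
α=45, χ(Ḡ)=46; ϑ=91*cos(pi/91)/(cos(pi/91) + 1) lies between (both strict).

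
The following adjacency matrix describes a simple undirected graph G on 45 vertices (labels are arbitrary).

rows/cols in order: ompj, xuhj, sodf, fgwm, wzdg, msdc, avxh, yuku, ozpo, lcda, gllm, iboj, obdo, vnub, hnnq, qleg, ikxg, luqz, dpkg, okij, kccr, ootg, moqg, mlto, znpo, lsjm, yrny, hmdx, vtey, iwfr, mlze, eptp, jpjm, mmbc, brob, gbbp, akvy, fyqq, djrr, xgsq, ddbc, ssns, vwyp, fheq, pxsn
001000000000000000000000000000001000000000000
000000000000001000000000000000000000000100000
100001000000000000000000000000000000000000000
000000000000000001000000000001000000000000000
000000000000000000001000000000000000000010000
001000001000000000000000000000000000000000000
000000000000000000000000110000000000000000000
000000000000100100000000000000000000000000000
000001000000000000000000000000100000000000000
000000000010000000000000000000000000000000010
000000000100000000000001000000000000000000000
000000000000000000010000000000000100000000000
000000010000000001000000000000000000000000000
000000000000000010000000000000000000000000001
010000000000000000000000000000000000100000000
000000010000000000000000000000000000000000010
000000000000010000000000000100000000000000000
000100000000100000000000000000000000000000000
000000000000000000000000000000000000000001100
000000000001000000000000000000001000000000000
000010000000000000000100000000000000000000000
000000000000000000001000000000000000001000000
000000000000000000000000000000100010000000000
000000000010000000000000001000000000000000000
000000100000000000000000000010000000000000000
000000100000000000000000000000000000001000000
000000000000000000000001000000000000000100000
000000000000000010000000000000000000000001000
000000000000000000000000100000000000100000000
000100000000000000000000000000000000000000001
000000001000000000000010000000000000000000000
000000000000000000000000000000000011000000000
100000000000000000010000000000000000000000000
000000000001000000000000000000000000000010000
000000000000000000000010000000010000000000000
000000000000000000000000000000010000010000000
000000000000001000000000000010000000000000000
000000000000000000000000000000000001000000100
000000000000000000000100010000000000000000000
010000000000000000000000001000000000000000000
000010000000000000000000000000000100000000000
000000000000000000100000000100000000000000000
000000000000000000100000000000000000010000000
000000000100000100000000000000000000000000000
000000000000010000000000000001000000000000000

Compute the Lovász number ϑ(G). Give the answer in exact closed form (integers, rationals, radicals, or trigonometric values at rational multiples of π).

45*cos(pi/45)/(cos(pi/45) + 1)

N(ompj) = {sodf, jpjm}, |N(ompj)| = 2.
deg(gbbp) = 2; N(gbbp) = {eptp, fyqq}.
Vertex gllm has 2 neighbors: lcda, mlto.
N(mlto) = {gllm, yrny}, |N(mlto)| = 2.
Every vertex has degree 2 (N=45); a single 45-cycle (edge-transitive).
spec(A) ≈ [2.0, 1.981, 1.923, 1.827, 1.696, 1.532, 1.338, 1.118, 0.877, 0.618, 0.347, 0.07, -0.209, -0.484, -0.749, -1.0, -1.231, -1.439, -1.618, -1.766, -1.879, -1.956, -1.995] (distinct, 3 d.p.).
Lovász (edge-transitive): ϑ = −45·(-2*cos(pi/45))/((2)−(-2*cos(pi/45))) = 45*cos(pi/45)/(cos(pi/45) + 1).
Numerically 22.4725621.
Check 22 ≤ 45*cos(pi/45)/(cos(pi/45) + 1) ≤ 23: both strict.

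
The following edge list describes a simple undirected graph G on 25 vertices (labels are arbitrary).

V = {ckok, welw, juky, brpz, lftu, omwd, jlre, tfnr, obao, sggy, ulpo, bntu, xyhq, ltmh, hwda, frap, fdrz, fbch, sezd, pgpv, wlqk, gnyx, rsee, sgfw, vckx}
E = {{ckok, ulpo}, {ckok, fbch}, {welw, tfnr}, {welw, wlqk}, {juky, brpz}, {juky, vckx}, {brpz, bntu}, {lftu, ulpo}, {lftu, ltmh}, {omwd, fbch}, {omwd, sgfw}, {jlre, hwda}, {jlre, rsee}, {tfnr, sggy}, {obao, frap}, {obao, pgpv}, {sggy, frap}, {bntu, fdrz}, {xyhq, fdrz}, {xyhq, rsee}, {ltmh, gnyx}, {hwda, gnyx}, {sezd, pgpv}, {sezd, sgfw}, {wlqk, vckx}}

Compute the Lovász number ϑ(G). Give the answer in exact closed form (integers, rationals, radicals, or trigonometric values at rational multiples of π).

25*cos(pi/25)/(cos(pi/25) + 1)

Vertex gnyx has 2 neighbors: ltmh, hwda.
N(pgpv) = {obao, sezd}, |N(pgpv)| = 2.
deg(jlre) = 2; N(jlre) = {hwda, rsee}.
N(wlqk) = {welw, vckx}, |N(wlqk)| = 2.
deg(v) = 2 for all v (|V|=25); connected 2-regular on 25 ⇒ C_{25}.
A has 13 distinct eigenvalues ≈ [2.0, 1.93717, 1.75261, 1.45794, 1.07165, 0.61803, 0.12558, -0.37476, -0.85156, -1.27485, -1.61803, -1.85955, -1.98423].
ϑ = −N·λ_min/(λ_max−λ_min) = −25·(-2*cos(pi/25))/(2−(-2*cos(pi/25))) = 25*cos(pi/25)/(cos(pi/25) + 1).
≈ 12.45052 (to 5 d.p.).
Sandwich: α(G)=12 ≤ ϑ(G)=25*cos(pi/25)/(cos(pi/25) + 1) ≤ χ(Ḡ)=13 (both strict).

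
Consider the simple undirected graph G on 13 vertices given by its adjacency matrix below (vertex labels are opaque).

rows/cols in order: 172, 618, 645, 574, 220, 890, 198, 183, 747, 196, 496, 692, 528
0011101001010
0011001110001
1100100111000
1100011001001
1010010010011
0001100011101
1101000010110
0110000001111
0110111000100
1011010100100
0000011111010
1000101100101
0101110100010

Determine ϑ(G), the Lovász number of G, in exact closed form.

deg(692) = 6; N(692) = {172, 220, 198, 183, 496, 528}.
N(528) = {618, 574, 220, 890, 183, 692}, |N(528)| = 6.
Vertex 198 has 6 neighbors: 172, 618, 574, 747, 496, 692.
deg(183) = 6; N(183) = {618, 645, 196, 496, 692, 528}.
Every vertex has degree 6 (N=13); strongly regular (13,6,2,3).
The 3 distinct eigenvalues: [6.0, 1.3028, -2.3028].
Lovász: ϑ = −13(-sqrt(13)/2 - 1/2)/(6+-(-sqrt(13)/2 - 1/2)) = sqrt(13).
= 3.60555… (decimal).

sqrt(13)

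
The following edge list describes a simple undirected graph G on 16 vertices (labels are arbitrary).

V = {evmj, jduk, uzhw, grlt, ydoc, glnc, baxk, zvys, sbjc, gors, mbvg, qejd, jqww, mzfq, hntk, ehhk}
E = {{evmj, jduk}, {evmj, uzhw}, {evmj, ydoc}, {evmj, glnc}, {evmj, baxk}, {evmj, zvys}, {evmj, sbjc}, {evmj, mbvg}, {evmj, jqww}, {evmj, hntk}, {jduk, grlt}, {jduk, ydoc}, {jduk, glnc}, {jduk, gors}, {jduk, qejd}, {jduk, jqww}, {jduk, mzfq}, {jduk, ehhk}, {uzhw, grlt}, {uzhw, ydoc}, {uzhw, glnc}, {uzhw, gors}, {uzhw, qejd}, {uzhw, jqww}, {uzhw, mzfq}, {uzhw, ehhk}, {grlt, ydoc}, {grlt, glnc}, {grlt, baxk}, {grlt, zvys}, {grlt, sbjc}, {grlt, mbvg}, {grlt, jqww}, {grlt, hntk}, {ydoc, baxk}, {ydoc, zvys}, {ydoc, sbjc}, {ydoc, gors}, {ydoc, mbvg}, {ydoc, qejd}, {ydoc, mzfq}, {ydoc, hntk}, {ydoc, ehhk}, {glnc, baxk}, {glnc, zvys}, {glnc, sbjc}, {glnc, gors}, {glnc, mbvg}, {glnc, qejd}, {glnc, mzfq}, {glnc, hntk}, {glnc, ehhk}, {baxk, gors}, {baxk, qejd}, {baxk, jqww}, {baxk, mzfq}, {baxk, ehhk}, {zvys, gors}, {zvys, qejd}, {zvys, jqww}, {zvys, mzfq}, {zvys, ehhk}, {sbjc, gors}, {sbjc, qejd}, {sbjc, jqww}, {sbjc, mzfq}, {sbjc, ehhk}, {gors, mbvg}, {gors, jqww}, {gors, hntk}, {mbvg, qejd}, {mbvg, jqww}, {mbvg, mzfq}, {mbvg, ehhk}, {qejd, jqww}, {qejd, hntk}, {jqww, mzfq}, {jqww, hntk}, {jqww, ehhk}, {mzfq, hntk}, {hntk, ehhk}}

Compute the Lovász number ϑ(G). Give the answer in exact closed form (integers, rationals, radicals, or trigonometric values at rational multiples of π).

7

deg(ydoc) = 13; N(ydoc) = {evmj, jduk, uzhw, grlt, baxk, zvys, sbjc, gors, mbvg, qejd, mzfq, hntk, ehhk}.
Vertex sbjc has 9 neighbors: evmj, grlt, ydoc, glnc, gors, qejd, jqww, mzfq, ehhk.
N(jduk) = {evmj, grlt, ydoc, glnc, gors, qejd, jqww, mzfq, ehhk}, |N(jduk)| = 9.
N(jqww) = {evmj, jduk, uzhw, grlt, baxk, zvys, sbjc, gors, mbvg, qejd, mzfq, hntk, ehhk}, |N(jqww)| = 13.
K_{7,6,3} (perfect); ϑ(G) = α(G) = max{7,6,3} = 7.
ϑ(G) ≈ 7.0000.
Check 7 ≤ 7 ≤ 7: collapsed.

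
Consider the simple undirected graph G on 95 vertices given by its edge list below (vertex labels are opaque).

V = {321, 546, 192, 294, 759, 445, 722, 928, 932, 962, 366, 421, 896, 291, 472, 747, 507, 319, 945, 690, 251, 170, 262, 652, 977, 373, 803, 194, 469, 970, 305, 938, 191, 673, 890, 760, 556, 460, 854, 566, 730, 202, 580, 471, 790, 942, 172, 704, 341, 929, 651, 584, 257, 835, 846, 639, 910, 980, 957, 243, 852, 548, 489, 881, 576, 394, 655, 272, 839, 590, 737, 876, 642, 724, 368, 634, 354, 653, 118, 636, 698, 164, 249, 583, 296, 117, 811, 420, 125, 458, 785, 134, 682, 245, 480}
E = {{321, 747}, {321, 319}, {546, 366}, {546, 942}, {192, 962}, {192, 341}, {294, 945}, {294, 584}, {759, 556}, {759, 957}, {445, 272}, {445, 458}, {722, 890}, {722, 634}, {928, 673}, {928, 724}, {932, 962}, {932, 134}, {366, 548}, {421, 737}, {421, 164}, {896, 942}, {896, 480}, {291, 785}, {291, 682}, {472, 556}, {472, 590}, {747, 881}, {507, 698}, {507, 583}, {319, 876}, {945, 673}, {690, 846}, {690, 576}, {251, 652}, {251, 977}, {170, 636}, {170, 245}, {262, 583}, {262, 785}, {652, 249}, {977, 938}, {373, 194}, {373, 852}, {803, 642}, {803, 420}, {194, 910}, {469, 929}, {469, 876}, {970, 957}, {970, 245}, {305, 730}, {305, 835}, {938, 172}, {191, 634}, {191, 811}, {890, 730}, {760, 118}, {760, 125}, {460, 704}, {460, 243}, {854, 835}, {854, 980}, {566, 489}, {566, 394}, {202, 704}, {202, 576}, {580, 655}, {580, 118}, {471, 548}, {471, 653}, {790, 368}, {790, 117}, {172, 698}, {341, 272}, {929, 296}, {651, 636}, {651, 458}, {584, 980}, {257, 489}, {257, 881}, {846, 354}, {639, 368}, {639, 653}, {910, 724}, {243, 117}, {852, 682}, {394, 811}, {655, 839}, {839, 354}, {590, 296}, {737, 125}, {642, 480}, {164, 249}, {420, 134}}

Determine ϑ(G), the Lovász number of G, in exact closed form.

N(471) = {548, 653}, |N(471)| = 2.
deg(305) = 2; N(305) = {730, 835}.
N(890) = {722, 730}, |N(890)| = 2.
deg(125) = 2; N(125) = {760, 737}.
G on 95 vertices is 2-regular; connected 2-regular on 95 ⇒ C_{95}.
Distinct eigenvalues (to 4 d.p.): [2.0, 1.9956, 1.9825, 1.9608, 1.9304, 1.8916, 1.8446, 1.7895, 1.7265, 1.656, 1.5783, 1.4936, 1.4025, 1.3052, 1.2022, 1.0939, 0.9808, 0.8635, 0.7424, 0.618, 0.491, 0.3618, 0.231, 0.0992, -0.0331, -0.1652, -0.2965, -0.4266, -0.5548, -0.6806, -0.8034, -0.9227, -1.0379, -1.1487, -1.2544, -1.3546, -1.4489, -1.5368, -1.618, -1.6922, -1.7589, -1.818, -1.8691, -1.9121, -1.9467, -1.9727, -1.9902, -1.9989].
ϑ = −N·λ_min/(λ_max−λ_min) = −95·(-2*cos(pi/95))/(2−(-2*cos(pi/95))) = 95*cos(pi/95)/(cos(pi/95) + 1).
≈ 47.487011311 (to 9 d.p.).
α=47, χ(Ḡ)=48; ϑ=95*cos(pi/95)/(cos(pi/95) + 1) lies between (both strict).

95*cos(pi/95)/(cos(pi/95) + 1)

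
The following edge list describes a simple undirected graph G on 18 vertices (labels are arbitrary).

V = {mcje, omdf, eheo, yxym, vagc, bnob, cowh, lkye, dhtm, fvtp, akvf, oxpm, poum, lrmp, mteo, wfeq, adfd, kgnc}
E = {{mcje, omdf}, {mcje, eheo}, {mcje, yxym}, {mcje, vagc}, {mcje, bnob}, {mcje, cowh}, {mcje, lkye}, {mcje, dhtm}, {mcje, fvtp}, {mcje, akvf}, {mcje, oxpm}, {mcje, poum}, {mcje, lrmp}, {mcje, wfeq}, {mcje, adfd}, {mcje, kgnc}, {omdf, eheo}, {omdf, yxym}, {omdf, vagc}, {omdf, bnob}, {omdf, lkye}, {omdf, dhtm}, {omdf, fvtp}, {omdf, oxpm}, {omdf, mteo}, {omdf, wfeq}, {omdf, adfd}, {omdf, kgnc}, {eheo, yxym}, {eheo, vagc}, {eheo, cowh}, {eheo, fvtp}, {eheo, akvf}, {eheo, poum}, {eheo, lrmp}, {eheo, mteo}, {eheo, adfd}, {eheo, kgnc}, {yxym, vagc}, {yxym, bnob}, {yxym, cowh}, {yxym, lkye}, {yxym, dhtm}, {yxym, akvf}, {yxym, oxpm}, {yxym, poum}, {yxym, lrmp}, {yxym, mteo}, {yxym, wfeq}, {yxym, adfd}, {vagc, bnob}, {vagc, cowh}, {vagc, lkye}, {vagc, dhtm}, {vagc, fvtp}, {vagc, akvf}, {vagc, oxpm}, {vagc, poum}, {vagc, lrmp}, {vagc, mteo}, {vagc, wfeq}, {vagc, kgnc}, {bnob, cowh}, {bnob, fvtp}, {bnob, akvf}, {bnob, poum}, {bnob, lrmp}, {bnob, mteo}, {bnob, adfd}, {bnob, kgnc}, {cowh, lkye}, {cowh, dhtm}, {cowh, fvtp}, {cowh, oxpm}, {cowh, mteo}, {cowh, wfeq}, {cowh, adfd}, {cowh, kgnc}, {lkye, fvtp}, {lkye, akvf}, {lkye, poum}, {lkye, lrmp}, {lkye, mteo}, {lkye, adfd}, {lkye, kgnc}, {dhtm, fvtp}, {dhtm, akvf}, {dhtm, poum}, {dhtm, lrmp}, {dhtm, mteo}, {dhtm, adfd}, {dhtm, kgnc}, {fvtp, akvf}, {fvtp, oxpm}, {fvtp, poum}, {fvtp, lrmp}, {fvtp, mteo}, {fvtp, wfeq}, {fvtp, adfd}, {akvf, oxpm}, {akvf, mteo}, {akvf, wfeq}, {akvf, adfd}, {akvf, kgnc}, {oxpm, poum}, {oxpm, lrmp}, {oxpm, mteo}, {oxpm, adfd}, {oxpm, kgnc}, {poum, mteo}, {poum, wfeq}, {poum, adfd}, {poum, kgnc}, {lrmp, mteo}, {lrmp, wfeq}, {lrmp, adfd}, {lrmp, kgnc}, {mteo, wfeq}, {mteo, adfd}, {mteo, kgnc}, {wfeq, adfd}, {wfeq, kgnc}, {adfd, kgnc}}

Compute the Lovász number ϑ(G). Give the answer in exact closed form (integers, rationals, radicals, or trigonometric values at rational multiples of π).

6

deg(fvtp) = 15; N(fvtp) = {mcje, omdf, eheo, vagc, bnob, cowh, lkye, dhtm, akvf, oxpm, poum, lrmp, mteo, wfeq, adfd}.
Vertex eheo has 12 neighbors: mcje, omdf, yxym, vagc, cowh, fvtp, akvf, poum, lrmp, mteo, adfd, kgnc.
N(yxym) = {mcje, omdf, eheo, vagc, bnob, cowh, lkye, dhtm, akvf, oxpm, poum, lrmp, mteo, wfeq, adfd}, |N(yxym)| = 15.
N(mcje) = {omdf, eheo, yxym, vagc, bnob, cowh, lkye, dhtm, fvtp, akvf, oxpm, poum, lrmp, wfeq, adfd, kgnc}, |N(mcje)| = 16.
K_{6,5,3,2,2} (perfect); ϑ(G) = α(G) = max{6,5,3,2,2} = 6.
Numerically 6.000000000.
Lovász sandwich 6 ≤ 6 ≤ 6: collapsed.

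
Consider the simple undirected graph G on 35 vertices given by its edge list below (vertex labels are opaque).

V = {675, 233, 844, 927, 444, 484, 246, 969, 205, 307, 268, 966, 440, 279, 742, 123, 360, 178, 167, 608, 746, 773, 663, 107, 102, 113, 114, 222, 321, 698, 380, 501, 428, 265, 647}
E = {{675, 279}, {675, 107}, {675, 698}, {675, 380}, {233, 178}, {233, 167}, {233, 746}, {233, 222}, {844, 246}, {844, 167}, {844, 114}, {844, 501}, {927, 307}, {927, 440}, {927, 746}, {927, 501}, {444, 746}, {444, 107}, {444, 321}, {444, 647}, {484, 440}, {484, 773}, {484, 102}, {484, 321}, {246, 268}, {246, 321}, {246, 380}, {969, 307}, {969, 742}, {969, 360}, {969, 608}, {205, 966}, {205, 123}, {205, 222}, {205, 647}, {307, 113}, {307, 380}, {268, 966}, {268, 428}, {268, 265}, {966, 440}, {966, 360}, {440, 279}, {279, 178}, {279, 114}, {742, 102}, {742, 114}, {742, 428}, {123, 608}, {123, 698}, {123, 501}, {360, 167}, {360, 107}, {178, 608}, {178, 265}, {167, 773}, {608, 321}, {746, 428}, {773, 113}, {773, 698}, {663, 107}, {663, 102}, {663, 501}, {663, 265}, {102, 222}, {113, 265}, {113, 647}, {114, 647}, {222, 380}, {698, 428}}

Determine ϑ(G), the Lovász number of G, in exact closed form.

15

deg(484) = 4; N(484) = {440, 773, 102, 321}.
deg(222) = 4; N(222) = {233, 205, 102, 380}.
N(927) = {307, 440, 746, 501}, |N(927)| = 4.
deg(440) = 4; N(440) = {927, 484, 966, 279}.
G on 35 vertices is 4-regular; Kneser K(7,3) on C(7,3)=35 vertices.
spec(A) ≈ [4.0, 2.0, -1.0, -3.0] (distinct, 5 d.p.).
−35·(-3) / ((4)−(-3)) = 15 = ϑ(G).
≈ 15.000000 (to 6 d.p.).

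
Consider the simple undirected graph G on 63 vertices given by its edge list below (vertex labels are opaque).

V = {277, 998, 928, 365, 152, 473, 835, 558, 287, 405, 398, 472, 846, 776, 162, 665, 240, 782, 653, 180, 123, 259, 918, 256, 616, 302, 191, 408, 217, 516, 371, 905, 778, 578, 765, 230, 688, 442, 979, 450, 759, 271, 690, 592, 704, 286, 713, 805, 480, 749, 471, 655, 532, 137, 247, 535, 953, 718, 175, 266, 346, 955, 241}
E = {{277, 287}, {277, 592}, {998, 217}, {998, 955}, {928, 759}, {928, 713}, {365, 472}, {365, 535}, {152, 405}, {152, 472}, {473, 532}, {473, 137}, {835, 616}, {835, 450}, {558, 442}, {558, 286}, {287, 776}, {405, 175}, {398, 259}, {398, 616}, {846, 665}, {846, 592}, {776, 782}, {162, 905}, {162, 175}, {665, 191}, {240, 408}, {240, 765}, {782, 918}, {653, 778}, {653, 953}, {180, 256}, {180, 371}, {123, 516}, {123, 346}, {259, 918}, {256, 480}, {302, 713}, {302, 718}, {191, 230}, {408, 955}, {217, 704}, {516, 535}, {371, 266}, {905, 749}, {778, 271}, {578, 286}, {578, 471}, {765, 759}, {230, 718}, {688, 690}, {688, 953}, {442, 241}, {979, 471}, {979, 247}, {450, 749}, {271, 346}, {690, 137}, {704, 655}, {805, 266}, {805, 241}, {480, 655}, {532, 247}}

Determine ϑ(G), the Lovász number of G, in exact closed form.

Vertex 162 has 2 neighbors: 905, 175.
N(277) = {287, 592}, |N(277)| = 2.
deg(137) = 2; N(137) = {473, 690}.
deg(271) = 2; N(271) = {778, 346}.
deg(v) = 2 for all v (|V|=63); connected 2-regular on 63 ⇒ C_{63}.
The 32 distinct eigenvalues: [2.0, 1.99, 1.96, 1.911, 1.843, 1.756, 1.652, 1.532, 1.396, 1.247, 1.085, 0.912, 0.731, 0.542, 0.347, 0.149, -0.05, -0.249, -0.445, -0.637, -0.823, -1.0, -1.167, -1.323, -1.466, -1.594, -1.707, -1.802, -1.879, -1.938, -1.978, -1.998].
−63·(-2*cos(pi/63)) / ((2)−(-2*cos(pi/63))) = 63*cos(pi/63)/(cos(pi/63) + 1) = ϑ(G).
= 31.480409… (decimal).
α=31, χ(Ḡ)=32; ϑ=63*cos(pi/63)/(cos(pi/63) + 1) lies between (both strict).

63*cos(pi/63)/(cos(pi/63) + 1)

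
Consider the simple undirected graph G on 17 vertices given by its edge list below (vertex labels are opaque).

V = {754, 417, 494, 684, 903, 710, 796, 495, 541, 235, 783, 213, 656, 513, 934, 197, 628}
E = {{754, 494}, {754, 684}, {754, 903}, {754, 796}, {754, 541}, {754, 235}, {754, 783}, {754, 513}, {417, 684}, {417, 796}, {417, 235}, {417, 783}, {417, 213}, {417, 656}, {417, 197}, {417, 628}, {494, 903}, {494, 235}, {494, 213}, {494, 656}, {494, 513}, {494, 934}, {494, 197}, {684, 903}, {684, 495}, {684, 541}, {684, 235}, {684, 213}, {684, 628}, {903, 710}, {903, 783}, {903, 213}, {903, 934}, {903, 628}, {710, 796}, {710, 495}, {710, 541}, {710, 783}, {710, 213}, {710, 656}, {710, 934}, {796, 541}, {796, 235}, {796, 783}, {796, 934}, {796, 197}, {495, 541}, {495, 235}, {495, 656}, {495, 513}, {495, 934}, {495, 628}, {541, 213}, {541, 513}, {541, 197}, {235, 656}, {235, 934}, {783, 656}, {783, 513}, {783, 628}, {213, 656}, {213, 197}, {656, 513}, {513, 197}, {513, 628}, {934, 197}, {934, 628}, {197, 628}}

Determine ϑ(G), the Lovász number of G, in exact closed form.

sqrt(17)

deg(796) = 8; N(796) = {754, 417, 710, 541, 235, 783, 934, 197}.
N(494) = {754, 903, 235, 213, 656, 513, 934, 197}, |N(494)| = 8.
deg(495) = 8; N(495) = {684, 710, 541, 235, 656, 513, 934, 628}.
deg(656) = 8; N(656) = {417, 494, 710, 495, 235, 783, 213, 513}.
G on 17 vertices is 8-regular; strongly regular (17,8,3,4).
Distinct eigenvalues (to 3 d.p.): [8.0, 1.562, -2.562].
With N=17: ϑ(G) = 17·(-(-sqrt(17)/2 - 1/2))/(8−(-sqrt(17)/2 - 1/2)) = sqrt(17).
ϑ(G) ≈ 4.1231056.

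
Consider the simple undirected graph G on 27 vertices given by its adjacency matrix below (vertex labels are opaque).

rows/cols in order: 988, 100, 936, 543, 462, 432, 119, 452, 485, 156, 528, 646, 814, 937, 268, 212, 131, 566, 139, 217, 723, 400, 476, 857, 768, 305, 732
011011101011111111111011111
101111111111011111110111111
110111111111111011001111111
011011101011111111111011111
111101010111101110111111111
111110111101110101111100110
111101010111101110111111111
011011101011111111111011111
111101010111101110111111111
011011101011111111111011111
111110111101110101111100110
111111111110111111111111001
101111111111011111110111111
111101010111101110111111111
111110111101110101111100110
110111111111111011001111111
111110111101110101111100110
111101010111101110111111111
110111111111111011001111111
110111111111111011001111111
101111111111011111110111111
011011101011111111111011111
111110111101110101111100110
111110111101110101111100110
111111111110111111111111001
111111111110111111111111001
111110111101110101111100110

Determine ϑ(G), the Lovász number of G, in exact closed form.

Vertex 476 has 20 neighbors: 988, 100, 936, 543, 462, 119, 452, 485, 156, 646, 814, 937, 212, 566, 139, 217, 723, 400, 768, 305.
N(139) = {988, 100, 543, 462, 432, 119, 452, 485, 156, 528, 646, 814, 937, 268, 131, 566, 723, 400, 476, 857, 768, 305, 732}, |N(139)| = 23.
N(768) = {988, 100, 936, 543, 462, 432, 119, 452, 485, 156, 528, 814, 937, 268, 212, 131, 566, 139, 217, 723, 400, 476, 857, 732}, |N(768)| = 24.
N(100) = {988, 936, 543, 462, 432, 119, 452, 485, 156, 528, 646, 937, 268, 212, 131, 566, 139, 217, 400, 476, 857, 768, 305, 732}, |N(100)| = 24.
G = K_{7,5,5,4,3,3}: α = 7 = χ(Ḡ), so ϑ = 7.
ϑ(G) ≈ 7.00000.
Check 7 ≤ 7 ≤ 7: collapsed.

7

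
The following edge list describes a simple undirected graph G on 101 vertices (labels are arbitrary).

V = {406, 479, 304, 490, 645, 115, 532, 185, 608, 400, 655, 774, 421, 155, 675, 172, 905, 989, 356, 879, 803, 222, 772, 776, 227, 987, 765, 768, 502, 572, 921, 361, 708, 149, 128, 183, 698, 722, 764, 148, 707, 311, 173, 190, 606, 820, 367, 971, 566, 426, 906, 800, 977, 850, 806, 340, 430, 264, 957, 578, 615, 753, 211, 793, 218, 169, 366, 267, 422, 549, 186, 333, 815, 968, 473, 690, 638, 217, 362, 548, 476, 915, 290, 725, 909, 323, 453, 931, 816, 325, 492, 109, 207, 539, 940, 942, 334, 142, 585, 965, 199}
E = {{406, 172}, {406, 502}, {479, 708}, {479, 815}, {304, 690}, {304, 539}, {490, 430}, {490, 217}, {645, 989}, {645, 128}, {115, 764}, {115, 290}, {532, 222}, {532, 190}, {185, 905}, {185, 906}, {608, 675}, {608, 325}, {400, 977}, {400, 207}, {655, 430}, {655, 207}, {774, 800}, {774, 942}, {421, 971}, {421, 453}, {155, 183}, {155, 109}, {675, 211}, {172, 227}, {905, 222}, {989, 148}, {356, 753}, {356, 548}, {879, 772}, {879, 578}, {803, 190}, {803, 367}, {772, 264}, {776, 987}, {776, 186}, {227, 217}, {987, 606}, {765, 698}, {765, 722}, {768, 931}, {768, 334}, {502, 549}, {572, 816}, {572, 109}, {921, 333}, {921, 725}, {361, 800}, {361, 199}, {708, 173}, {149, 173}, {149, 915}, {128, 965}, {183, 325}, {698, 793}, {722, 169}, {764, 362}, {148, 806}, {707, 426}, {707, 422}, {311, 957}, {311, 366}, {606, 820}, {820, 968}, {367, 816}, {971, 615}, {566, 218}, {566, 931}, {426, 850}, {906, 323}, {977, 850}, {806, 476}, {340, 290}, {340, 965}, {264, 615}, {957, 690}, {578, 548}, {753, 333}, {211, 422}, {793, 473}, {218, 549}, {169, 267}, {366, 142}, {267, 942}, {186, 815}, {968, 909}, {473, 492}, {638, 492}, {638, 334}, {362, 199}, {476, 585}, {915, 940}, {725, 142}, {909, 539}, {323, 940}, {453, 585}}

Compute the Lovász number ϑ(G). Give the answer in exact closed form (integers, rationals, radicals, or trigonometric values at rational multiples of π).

Vertex 965 has 2 neighbors: 128, 340.
Vertex 879 has 2 neighbors: 772, 578.
N(772) = {879, 264}, |N(772)| = 2.
Vertex 356 has 2 neighbors: 753, 548.
Every vertex has degree 2 (N=101); the odd cycle C_{101}.
The 51 distinct eigenvalues: [2.0, 1.996, 1.985, 1.965, 1.938, 1.904, 1.862, 1.813, 1.757, 1.695, 1.625, 1.55, 1.468, 1.381, 1.288, 1.191, 1.088, 0.982, 0.872, 0.758, 0.642, 0.523, 0.402, 0.279, 0.155, 0.031, -0.093, -0.217, -0.34, -0.462, -0.582, -0.7, -0.815, -0.927, -1.036, -1.14, -1.24, -1.335, -1.425, -1.51, -1.588, -1.661, -1.727, -1.786, -1.839, -1.884, -1.922, -1.953, -1.976, -1.991, -1.999].
With N=101: ϑ(G) = 101·(-(-1)*2*cos(pi/101))/(2−(-2*cos(pi/101))) = 101*cos(pi/101)/(cos(pi/101) + 1).
ϑ(G) ≈ 50.48778.
Sandwich: α(G)=50 ≤ ϑ(G)=101*cos(pi/101)/(cos(pi/101) + 1) ≤ χ(Ḡ)=51 (both strict).

101*cos(pi/101)/(cos(pi/101) + 1)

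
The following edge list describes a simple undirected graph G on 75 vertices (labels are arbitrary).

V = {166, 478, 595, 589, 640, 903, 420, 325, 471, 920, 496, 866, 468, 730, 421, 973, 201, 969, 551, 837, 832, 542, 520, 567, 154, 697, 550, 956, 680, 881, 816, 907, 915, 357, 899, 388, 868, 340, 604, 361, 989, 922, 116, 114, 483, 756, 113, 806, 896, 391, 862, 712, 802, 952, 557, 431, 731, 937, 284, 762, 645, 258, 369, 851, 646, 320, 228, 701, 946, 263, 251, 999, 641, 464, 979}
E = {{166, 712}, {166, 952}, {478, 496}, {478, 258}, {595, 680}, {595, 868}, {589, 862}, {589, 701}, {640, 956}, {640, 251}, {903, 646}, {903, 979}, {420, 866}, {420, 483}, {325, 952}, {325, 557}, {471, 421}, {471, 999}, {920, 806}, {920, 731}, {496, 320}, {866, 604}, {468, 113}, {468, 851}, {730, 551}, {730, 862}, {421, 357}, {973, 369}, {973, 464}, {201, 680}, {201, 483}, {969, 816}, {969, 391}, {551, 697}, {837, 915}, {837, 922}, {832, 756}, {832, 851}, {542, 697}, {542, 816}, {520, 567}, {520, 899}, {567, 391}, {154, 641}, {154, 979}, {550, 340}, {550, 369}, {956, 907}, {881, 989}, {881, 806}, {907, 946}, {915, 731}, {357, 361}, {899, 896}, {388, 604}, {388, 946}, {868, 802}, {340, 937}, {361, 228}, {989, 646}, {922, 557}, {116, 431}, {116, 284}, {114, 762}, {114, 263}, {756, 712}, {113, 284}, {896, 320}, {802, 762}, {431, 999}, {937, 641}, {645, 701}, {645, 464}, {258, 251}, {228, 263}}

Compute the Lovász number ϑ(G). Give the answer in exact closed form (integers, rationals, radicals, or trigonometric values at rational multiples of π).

75*cos(pi/75)/(cos(pi/75) + 1)

Vertex 166 has 2 neighbors: 712, 952.
N(946) = {907, 388}, |N(946)| = 2.
Vertex 756 has 2 neighbors: 832, 712.
deg(903) = 2; N(903) = {646, 979}.
Regular of degree 2 on 75 vertices: connected 2-regular on 75 ⇒ C_{75}.
A has 38 distinct eigenvalues ≈ [2.0, 1.993, 1.972, 1.937, 1.889, 1.827, 1.753, 1.666, 1.567, 1.458, 1.338, 1.209, 1.072, 0.927, 0.775, 0.618, 0.457, 0.292, 0.126, -0.042, -0.209, -0.375, -0.538, -0.697, -0.852, -1.0, -1.141, -1.275, -1.399, -1.514, -1.618, -1.711, -1.791, -1.86, -1.915, -1.956, -1.984, -1.998].
−75·(-2*cos(pi/75)) / ((2)−(-2*cos(pi/75))) = 75*cos(pi/75)/(cos(pi/75) + 1) = ϑ(G).
ϑ(G) ≈ 37.4835.
Lovász sandwich 37 ≤ 75*cos(pi/75)/(cos(pi/75) + 1) ≤ 38: both strict.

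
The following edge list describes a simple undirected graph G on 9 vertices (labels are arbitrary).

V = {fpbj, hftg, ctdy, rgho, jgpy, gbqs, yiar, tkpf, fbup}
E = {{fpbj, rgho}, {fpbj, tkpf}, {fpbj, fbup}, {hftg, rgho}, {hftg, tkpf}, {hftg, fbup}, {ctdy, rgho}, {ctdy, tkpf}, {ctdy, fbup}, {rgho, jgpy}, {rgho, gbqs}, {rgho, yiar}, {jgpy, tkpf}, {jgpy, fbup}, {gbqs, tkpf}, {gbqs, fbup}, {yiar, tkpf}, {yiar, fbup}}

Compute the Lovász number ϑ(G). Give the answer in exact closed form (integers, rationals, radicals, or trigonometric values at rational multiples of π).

N(hftg) = {rgho, tkpf, fbup}, |N(hftg)| = 3.
Vertex fpbj has 3 neighbors: rgho, tkpf, fbup.
N(gbqs) = {rgho, tkpf, fbup}, |N(gbqs)| = 3.
N(jgpy) = {rgho, tkpf, fbup}, |N(jgpy)| = 3.
G = K_{6,3}: α = 6 = χ(Ḡ), so ϑ = 6.
ϑ(G) ≈ 6.0000.
Sandwich: α(G)=6 ≤ ϑ(G)=6 ≤ χ(Ḡ)=6 (collapsed).

6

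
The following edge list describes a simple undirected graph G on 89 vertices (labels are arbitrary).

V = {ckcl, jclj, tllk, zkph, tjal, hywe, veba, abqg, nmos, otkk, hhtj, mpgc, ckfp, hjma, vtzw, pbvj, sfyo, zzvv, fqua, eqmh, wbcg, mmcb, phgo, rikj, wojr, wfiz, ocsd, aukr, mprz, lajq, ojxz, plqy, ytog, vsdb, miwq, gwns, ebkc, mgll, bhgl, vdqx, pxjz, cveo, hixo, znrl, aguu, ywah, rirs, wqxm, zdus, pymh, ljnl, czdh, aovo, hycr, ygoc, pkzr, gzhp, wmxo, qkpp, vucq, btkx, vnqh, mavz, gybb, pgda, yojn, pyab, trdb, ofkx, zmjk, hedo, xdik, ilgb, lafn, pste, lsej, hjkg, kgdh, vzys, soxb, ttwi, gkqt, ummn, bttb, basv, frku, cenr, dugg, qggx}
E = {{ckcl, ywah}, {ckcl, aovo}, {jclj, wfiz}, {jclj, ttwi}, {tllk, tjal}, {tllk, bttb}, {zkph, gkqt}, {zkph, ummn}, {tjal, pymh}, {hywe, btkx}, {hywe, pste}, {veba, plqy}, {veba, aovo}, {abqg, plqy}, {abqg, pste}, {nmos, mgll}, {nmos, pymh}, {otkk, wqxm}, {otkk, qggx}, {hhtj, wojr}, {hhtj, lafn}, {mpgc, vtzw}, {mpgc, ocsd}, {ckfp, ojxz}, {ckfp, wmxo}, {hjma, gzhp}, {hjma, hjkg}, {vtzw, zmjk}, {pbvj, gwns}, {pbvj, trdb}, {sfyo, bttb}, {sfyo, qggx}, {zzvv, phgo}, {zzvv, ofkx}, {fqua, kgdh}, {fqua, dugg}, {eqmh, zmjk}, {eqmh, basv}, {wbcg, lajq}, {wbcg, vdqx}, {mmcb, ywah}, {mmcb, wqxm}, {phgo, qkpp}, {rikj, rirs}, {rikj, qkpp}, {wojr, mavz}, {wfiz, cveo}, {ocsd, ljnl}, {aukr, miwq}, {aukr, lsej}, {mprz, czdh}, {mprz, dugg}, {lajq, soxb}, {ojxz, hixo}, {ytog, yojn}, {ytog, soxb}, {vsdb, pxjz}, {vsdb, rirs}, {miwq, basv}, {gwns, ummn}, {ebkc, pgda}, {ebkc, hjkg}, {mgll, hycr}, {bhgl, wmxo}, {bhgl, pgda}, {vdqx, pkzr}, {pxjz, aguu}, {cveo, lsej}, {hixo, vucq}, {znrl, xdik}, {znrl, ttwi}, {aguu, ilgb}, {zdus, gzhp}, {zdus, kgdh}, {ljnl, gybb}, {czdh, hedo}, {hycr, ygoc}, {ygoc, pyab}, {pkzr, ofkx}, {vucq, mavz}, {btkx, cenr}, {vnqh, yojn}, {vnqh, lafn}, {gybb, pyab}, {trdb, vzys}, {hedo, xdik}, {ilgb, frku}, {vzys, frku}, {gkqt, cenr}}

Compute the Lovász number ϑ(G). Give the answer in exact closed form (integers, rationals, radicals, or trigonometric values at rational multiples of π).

89*cos(pi/89)/(cos(pi/89) + 1)

deg(nmos) = 2; N(nmos) = {mgll, pymh}.
N(ebkc) = {pgda, hjkg}, |N(ebkc)| = 2.
N(tllk) = {tjal, bttb}, |N(tllk)| = 2.
Vertex gwns has 2 neighbors: pbvj, ummn.
G on 89 vertices is 2-regular; a single 89-cycle (edge-transitive).
A has 45 distinct eigenvalues ≈ [2.0, 1.995, 1.98, 1.955, 1.921, 1.877, 1.823, 1.761, 1.689, 1.61, 1.522, 1.427, 1.324, 1.215, 1.1, 0.98, 0.854, 0.724, 0.591, 0.455, 0.316, 0.176, 0.035, -0.106, -0.246, -0.386, -0.523, -0.658, -0.79, -0.917, -1.04, -1.158, -1.27, -1.376, -1.475, -1.567, -1.651, -1.726, -1.793, -1.851, -1.9, -1.939, -1.969, -1.989, -1.999].
With N=89: ϑ(G) = 89·(-(-1)*2*cos(pi/89))/(2−(-2*cos(pi/89))) = 89*cos(pi/89)/(cos(pi/89) + 1).
= 44.486135317… (decimal).
Sandwich: α(G)=44 ≤ ϑ(G)=89*cos(pi/89)/(cos(pi/89) + 1) ≤ χ(Ḡ)=45 (both strict).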